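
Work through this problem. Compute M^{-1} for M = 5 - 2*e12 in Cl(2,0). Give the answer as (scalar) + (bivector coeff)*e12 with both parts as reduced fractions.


M = 5 - 2*e12, where e12^2 = -1.
Since M commutes with its reverse ~M = a - b*e12, M * ~M = a^2 - b^2*e12^2 = a^2 + b^2.
So M^{-1} = ~M / (a^2 + b^2) = (a - b*e12)/(a^2 + b^2).
a^2 + b^2 = 25 + 4 = 29
Scalar part = 5/29 = 5/29
Bivector coeff = 2/29 = 2/29
M^{-1} = 5/29 + 2/29*e12


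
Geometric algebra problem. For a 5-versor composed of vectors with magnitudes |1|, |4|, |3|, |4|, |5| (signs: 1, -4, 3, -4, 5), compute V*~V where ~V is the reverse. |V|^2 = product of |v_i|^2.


Each vector v_i has |v_i|^2 = s_i^2
Squared scales: 1^2 = 1, (-4)^2 = 16, 3^2 = 9, (-4)^2 = 16, 5^2 = 25
|V|^2 = 1 * 16 * 9 * 16 * 25
= 57600


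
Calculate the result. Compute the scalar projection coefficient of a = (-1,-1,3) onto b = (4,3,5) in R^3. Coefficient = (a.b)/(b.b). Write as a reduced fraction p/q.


Projection coefficient = (a . b) / (b . b)
a . b = (-1)*4 + (-1)*3 + 3*5
= -4 + (-3) + 15 = 8
b . b = 4^2 + 3^2 + 5^2
= 16 + 9 + 25 = 50
Coefficient = 8/50
In lowest terms: 4/25


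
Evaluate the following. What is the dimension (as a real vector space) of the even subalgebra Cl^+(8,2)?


Even subalgebra dimension = 2^(n-1)
n = 8 + 2 = 10
2^(10 - 1) = 2^9 = 512
Verification: sum of C(10,k) for even k = 1 + 45 + 210 + 210 + 45 + 1 = 512
Result = 512


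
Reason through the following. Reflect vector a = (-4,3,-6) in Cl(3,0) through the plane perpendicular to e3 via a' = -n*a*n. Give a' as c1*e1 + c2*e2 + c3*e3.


Reflection formula: a' = -n*a*n, with n = e3 (unit vector, n^2 = 1).
For reflection through hyperplane perp to e3:
The component along e3 flips sign, others stay.
a = (-4, 3, -6)
a' = (-4, 3, 6)
a' = -4*e1 + 3*e2 + 6*e3


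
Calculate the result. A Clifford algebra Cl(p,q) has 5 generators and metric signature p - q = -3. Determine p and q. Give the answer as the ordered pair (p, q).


We need p + q = 5 and p - q = -3.
Adding: 2p = 5 + (-3) = 2, so p = 1.
Then q = 5 - 1 = 4.
(p, q) = (1, 4)


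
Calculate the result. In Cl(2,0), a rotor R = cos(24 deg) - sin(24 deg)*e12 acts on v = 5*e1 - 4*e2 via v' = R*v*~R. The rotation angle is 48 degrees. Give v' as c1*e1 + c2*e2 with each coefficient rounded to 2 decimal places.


Rotor R = cos(24deg) - sin(24deg)*e12
Rotation angle theta = 2 * 24 = 48 degrees
v' = R*v*~R rotates v by theta.
cos(48deg) = 0.6691, sin(48deg) = 0.7431
v'_1 = 5*cos(48deg) - (-4)*sin(48deg)
= 5*0.6691 - (-4)*0.7431
= 6.32
v'_2 = 5*sin(48deg) + (-4)*cos(48deg)
= 5*0.7431 + (-4)*0.6691
= 1.04
v' = 6.32*e1 + 1.04*e2


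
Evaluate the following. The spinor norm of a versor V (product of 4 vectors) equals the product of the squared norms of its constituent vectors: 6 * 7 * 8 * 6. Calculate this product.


Spinor norm N(V) = |v1|^2 * |v2|^2 * ... * |v4|^2
= 6 * 7 * 8 * 6
Running product: 6, 42, 336, 2016
N(V) = 2016


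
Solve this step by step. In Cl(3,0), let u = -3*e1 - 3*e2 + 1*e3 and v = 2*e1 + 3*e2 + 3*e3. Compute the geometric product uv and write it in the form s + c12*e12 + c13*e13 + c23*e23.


In Cl(3,0): e_i^2 = 1, e_ie_j = -e_je_i for i != j.
Scalar part = u . v = (-3)*2 + (-3)*3 + 1*3
= -6 + (-9) + 3 = -12
e12 coeff = (-3)*3 - (-3)*2 = -9 - (-6) = -3
e13 coeff = (-3)*3 - 1*2 = -9 - 2 = -11
e23 coeff = (-3)*3 - 1*3 = -9 - 3 = -12
uv = -12 - 3*e12 - 11*e13 - 12*e23


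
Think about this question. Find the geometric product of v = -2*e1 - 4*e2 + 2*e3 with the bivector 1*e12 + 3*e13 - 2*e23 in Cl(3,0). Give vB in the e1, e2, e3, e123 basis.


vB has grade-1 (vector) and grade-3 (trivector) parts: vB = (v _| B) + (v ^ B).
Vector part <vB>_1:
  e1: -v2*b12 - v3*b13 = -(-4)*(1) - (2)*(3) = -2
  e2: v1*b12 - v3*b23 = (-2)*(1) - (2)*(-2) = 2
  e3: v1*b13 + v2*b23 = (-2)*(3) + (-4)*(-2) = 2
Trivector part <vB>_3:
  e123: v1*b23 - v2*b13 + v3*b12 = (-2)*(-2) - (-4)*(3) + (2)*(1) = 18
vB = -2*e1 + 2*e2 + 2*e3 + 18*e123


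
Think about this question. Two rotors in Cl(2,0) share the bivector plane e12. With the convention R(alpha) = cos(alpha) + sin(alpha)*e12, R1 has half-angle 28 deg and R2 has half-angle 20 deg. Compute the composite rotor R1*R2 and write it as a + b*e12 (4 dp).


Same-plane rotors commute and their half-angles add:
R1*R2 = cos(a1 + a2) + sin(a1 + a2)*e12.
a1 + a2 = 28 + 20 = 48 deg
cos(48 deg) = 0.6691
sin(48 deg) = 0.7431
R1*R2 = 0.6691 + 0.7431*e12


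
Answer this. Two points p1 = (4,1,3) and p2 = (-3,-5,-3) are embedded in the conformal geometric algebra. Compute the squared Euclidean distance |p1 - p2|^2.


p1 - p2 = (7, 6, 6)
|p1 - p2|^2 = 7^2 + 6^2 + 6^2
= 49 + 36 + 36
= 121


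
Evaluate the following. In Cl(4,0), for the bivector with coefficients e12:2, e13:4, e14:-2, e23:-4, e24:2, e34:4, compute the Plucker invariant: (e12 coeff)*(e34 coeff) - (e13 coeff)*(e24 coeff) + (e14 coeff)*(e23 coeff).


Plucker relation: af - be + cd
a*f = 2*4 = 8
b*e = 4*2 = 8
c*d = (-2)*(-4) = 8
af - be + cd = 8 - 8 + 8
= 8


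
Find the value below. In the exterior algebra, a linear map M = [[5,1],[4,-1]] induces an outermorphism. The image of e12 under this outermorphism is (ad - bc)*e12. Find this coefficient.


The outermorphism of a linear map f sends e1^e2 to f(e1)^f(e2).
f(e1) = 5*e1 + 4*e2
f(e2) = 1*e1 - 1*e2
f(e1) ^ f(e2) = (5*e1 + 4*e2) ^ (1*e1 - 1*e2)
= 5*(-1)*e12 + 4*1*e21
= (-5 - 4)*e12
= -9*e12
Coefficient = -9


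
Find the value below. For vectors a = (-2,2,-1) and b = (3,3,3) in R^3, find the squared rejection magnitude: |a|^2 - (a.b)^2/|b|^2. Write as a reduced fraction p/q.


|a|^2 = (-2)^2 + 2^2 + (-1)^2 = 9
|b|^2 = 3^2 + 3^2 + 3^2 = 27
a . b = (-2)*3 + 2*3 + (-1)*3 = -3
(a.b)^2 = (-3)^2 = 9
|rej|^2 = 9 - 9/27
= (243 - 9)/27
= 234/27
In lowest terms: 26/3


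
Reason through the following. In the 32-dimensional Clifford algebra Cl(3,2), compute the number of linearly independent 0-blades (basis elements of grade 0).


Number of grade-k basis blades in Cl(p,q) with n = p + q is C(n, k).
n = 3 + 2 = 5
C(5, 0) = 5! / (0! * 5!)
= 120 / (1 * 120)
= 1


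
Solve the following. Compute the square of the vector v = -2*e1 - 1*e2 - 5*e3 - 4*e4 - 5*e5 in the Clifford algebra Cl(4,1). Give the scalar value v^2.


v^2 = sum of c_i^2 * e_i^2
Positive signature terms (e_i^2 = +1): (-2)^2 + (-1)^2 + (-5)^2 + (-4)^2 = 46
Negative signature terms (e_j^2 = -1): (-5)^2 = 25
v^2 = 46 - 25 = 21


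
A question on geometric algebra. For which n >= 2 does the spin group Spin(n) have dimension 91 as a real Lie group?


dim Spin(n) = dim so(n) = n(n-1)/2.
Solve n(n-1)/2 = 91, i.e. n^2 - n - 182 = 0.
Discriminant = 1 + 8*91 = 729
n = (1 + sqrt(729))/2 = (1 + 27)/2 = 14


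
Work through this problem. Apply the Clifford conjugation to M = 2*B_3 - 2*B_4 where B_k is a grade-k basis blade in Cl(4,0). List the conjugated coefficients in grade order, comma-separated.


Clifford conjugate sign for grade k: (-1)^(k(k+1)/2)
Grade 3: (-1)^(3*4/2) = (-1)^6 = 1, coeff 2 -> 2
Grade 4: (-1)^(4*5/2) = (-1)^10 = 1, coeff -2 -> -2
Conjugated coefficients: 2, -2


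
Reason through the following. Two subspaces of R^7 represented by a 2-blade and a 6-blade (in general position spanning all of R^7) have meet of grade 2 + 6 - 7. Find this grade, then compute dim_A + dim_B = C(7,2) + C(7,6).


Meet grade = grade(A) + grade(B) - n
= 2 + 6 - 7 = 1
C(7,2) = 21
C(7,6) = 7
dim_A + dim_B = 21 + 7 = 28


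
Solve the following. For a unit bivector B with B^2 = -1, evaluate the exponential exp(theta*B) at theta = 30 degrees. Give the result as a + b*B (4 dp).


For a unit bivector B with B^2 = -1, the exponential series gives
e^(theta*B) = cos(theta) + sin(theta)*B (the GA analogue of Euler's formula).
theta = 30 degrees = 0.523599 rad
cos(30 deg) = 0.8660
sin(30 deg) = 0.5000
exp(theta*B) = 0.8660 + 0.5000*B


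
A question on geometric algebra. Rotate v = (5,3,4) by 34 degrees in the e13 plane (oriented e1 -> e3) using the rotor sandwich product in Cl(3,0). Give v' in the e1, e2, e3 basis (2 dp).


Rotor R = cos(17deg) - sin(17deg)*e13
Rotation angle theta = 2 * 17 = 34 degrees in the e13 plane (e1 -> e3).
The component perpendicular to the plane (e2) is invariant: v'_2 = v2 = 3.00
cos(34deg) = 0.8290, sin(34deg) = 0.5592
v'_1 = v1*cos(theta) - v3*sin(theta) = 5*0.8290 - 4*0.5592 = 1.91
v'_3 = v1*sin(theta) + v3*cos(theta) = 5*0.5592 + 4*0.8290 = 6.11
v' = 1.91*e1 + 3.00*e2 + 6.11*e3


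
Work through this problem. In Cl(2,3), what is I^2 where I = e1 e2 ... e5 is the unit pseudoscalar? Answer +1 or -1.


The pseudoscalar I = e1...e_n (product of all n generators) of Cl(p,q) satisfies I^2 = (-1)^(q + n(n-1)/2).
p = 2, q = 3, n = p + q = 5
n(n-1)/2 = 5 * 4 / 2 = 10
Exponent = q + n(n-1)/2 = 3 + 10 = 13
I^2 = (-1)^13 = -1


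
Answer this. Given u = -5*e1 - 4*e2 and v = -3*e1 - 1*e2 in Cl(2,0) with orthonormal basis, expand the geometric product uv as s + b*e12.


Expand: (-5*e1 - 4*e2)(-3*e1 - 1*e2)
= (-5)*(-3)*e1e1 + (-5)*(-1)*e1e2 + (-4)*(-3)*e2e1 + (-4)*(-1)*e2e2
Using e1^2 = e2^2 = 1, e2e1 = -e1e2:
Scalar part s = (-5)*(-3) + (-4)*(-1) = 15 + 4 = 19
Bivector part b = (-5)*(-1) - (-4)*(-3) = 5 - 12 = -7
uv = 19 - 7*e12


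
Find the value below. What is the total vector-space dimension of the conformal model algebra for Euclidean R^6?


The conformal model of R^6 uses Cl(7,1): the 6 Euclidean generators plus two extra orthogonal generators e+ (e+^2 = +1) and e- (e-^2 = -1), from which the null vectors e0, einf are built.
Number of generators m = 6 + 2 = 8.
dim Cl(p,q) = 2^m = 2^8 = 256


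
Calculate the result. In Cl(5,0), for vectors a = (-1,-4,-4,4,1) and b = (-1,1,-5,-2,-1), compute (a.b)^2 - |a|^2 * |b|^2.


a . b = (-1)*(-1) + (-4)*1 + (-4)*(-5) + 4*(-2) + 1*(-1)
= 1 + (-4) + 20 + (-8) + (-1) = 8
|a|^2 = (-1)^2 + (-4)^2 + (-4)^2 + 4^2 + 1^2 = 50
|b|^2 = (-1)^2 + 1^2 + (-5)^2 + (-2)^2 + (-1)^2 = 32
(a.b)^2 = 8^2 = 64
|a|^2 * |b|^2 = 50 * 32 = 1600
Result = 64 - 1600 = -1536


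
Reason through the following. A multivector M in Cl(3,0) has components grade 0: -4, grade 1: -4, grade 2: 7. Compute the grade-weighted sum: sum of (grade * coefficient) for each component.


Grade-weighted sum = sum of grade_k * coefficient_k
0*(-4) = 0
1*(-4) = -4
2*7 = 14
Total = 0 + (-4) + 14 = 10


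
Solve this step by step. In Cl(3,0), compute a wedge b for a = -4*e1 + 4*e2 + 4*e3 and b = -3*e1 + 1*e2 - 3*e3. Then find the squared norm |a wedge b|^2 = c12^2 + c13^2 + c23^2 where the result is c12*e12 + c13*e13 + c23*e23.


a wedge b = (a1*b2 - a2*b1)*e12 + (a1*b3 - a3*b1)*e13 + (a2*b3 - a3*b2)*e23
e12 coeff: (-4)*1 - 4*(-3) = -4 - (-12) = 8
e13 coeff: (-4)*(-3) - 4*(-3) = 12 - (-12) = 24
e23 coeff: 4*(-3) - 4*1 = -12 - 4 = -16
|a wedge b|^2 = 8^2 + 24^2 + (-16)^2
= 64 + 576 + 256
= 896


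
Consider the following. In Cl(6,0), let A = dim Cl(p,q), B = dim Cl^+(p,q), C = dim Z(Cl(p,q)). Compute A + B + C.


n = 6 + 0 = 6
Total dim = 2^6 = 64
Even subalgebra dim = 2^5 = 32
n is even, so center dim = 1
Sum = 64 + 32 + 1 = 97


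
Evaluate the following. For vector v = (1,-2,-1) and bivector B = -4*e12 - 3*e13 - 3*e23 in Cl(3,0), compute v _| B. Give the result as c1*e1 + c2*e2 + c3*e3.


Left contraction v _| B = <vB>_1 (grade-1 part of the geometric product vB).
Using e1_|e12 = e2, e2_|e12 = -e1, e1_|e13 = e3, e3_|e13 = -e1, e2_|e23 = e3, e3_|e23 = -e2:
e1 coeff: -v2*b12 - v3*b13 = -(-2)*(-4) - (-1)*(-3) = -11
e2 coeff: v1*b12 - v3*b23 = (1)*(-4) - (-1)*(-3) = -7
e3 coeff: v1*b13 + v2*b23 = (1)*(-3) + (-2)*(-3) = 3
v _| B = -11*e1 - 7*e2 + 3*e3


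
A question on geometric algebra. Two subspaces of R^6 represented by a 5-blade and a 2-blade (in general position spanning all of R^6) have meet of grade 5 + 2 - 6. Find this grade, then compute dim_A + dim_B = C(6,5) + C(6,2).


Meet grade = grade(A) + grade(B) - n
= 5 + 2 - 6 = 1
C(6,5) = 6
C(6,2) = 15
dim_A + dim_B = 6 + 15 = 21


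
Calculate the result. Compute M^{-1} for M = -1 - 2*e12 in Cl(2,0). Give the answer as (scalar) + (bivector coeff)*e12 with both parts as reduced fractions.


M = -1 - 2*e12, where e12^2 = -1.
Since M commutes with its reverse ~M = a - b*e12, M * ~M = a^2 - b^2*e12^2 = a^2 + b^2.
So M^{-1} = ~M / (a^2 + b^2) = (a - b*e12)/(a^2 + b^2).
a^2 + b^2 = 1 + 4 = 5
Scalar part = -1/5 = -1/5
Bivector coeff = 2/5 = 2/5
M^{-1} = -1/5 + 2/5*e12


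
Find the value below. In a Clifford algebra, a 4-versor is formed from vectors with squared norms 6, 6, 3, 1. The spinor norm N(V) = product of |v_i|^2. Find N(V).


Spinor norm N(V) = |v1|^2 * |v2|^2 * ... * |v4|^2
= 6 * 6 * 3 * 1
Running product: 6, 36, 108, 108
N(V) = 108


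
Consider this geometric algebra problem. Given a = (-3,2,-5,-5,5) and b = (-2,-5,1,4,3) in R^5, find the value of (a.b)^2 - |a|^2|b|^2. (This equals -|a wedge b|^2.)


a . b = (-3)*(-2) + 2*(-5) + (-5)*1 + (-5)*4 + 5*3
= 6 + (-10) + (-5) + (-20) + 15 = -14
|a|^2 = (-3)^2 + 2^2 + (-5)^2 + (-5)^2 + 5^2 = 88
|b|^2 = (-2)^2 + (-5)^2 + 1^2 + 4^2 + 3^2 = 55
(a.b)^2 = (-14)^2 = 196
|a|^2 * |b|^2 = 88 * 55 = 4840
Result = 196 - 4840 = -4644


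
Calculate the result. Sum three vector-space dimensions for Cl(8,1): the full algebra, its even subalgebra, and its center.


n = 8 + 1 = 9
Total dim = 2^9 = 512
Even subalgebra dim = 2^8 = 256
n is odd, so center dim = 2
Sum = 512 + 256 + 2 = 770


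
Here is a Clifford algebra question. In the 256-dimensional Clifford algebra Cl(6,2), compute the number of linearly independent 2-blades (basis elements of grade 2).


Number of grade-k basis blades in Cl(p,q) with n = p + q is C(n, k).
n = 6 + 2 = 8
C(8, 2) = 8! / (2! * 6!)
= 40320 / (2 * 720)
= 28


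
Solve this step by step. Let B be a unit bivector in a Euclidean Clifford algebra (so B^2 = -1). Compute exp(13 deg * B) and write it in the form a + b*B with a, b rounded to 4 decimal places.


For a unit bivector B with B^2 = -1, the exponential series gives
e^(theta*B) = cos(theta) + sin(theta)*B (the GA analogue of Euler's formula).
theta = 13 degrees = 0.226893 rad
cos(13 deg) = 0.9744
sin(13 deg) = 0.2250
exp(theta*B) = 0.9744 + 0.2250*B


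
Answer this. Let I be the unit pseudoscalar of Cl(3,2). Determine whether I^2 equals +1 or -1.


The pseudoscalar I = e1...e_n (product of all n generators) of Cl(p,q) satisfies I^2 = (-1)^(q + n(n-1)/2).
p = 3, q = 2, n = p + q = 5
n(n-1)/2 = 5 * 4 / 2 = 10
Exponent = q + n(n-1)/2 = 2 + 10 = 12
I^2 = (-1)^12 = +1


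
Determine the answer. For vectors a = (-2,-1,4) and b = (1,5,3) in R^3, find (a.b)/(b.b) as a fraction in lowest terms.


Projection coefficient = (a . b) / (b . b)
a . b = (-2)*1 + (-1)*5 + 4*3
= -2 + (-5) + 12 = 5
b . b = 1^2 + 5^2 + 3^2
= 1 + 25 + 9 = 35
Coefficient = 5/35
In lowest terms: 1/7


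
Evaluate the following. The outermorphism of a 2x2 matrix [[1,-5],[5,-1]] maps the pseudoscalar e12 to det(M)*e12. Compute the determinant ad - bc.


The outermorphism of a linear map f sends e1^e2 to f(e1)^f(e2).
f(e1) = 1*e1 + 5*e2
f(e2) = -5*e1 - 1*e2
f(e1) ^ f(e2) = (1*e1 + 5*e2) ^ (-5*e1 - 1*e2)
= 1*(-1)*e12 + 5*(-5)*e21
= (-1 - (-25))*e12
= 24*e12
Coefficient = 24


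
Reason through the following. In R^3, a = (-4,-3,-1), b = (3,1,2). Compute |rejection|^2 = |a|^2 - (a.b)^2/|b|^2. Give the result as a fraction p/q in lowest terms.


|a|^2 = (-4)^2 + (-3)^2 + (-1)^2 = 26
|b|^2 = 3^2 + 1^2 + 2^2 = 14
a . b = (-4)*3 + (-3)*1 + (-1)*2 = -17
(a.b)^2 = (-17)^2 = 289
|rej|^2 = 26 - 289/14
= (364 - 289)/14
= 75/14
In lowest terms: 75/14


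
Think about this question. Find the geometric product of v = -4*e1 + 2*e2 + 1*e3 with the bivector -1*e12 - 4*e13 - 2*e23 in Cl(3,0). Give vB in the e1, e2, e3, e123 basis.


vB has grade-1 (vector) and grade-3 (trivector) parts: vB = (v _| B) + (v ^ B).
Vector part <vB>_1:
  e1: -v2*b12 - v3*b13 = -(2)*(-1) - (1)*(-4) = 6
  e2: v1*b12 - v3*b23 = (-4)*(-1) - (1)*(-2) = 6
  e3: v1*b13 + v2*b23 = (-4)*(-4) + (2)*(-2) = 12
Trivector part <vB>_3:
  e123: v1*b23 - v2*b13 + v3*b12 = (-4)*(-2) - (2)*(-4) + (1)*(-1) = 15
vB = 6*e1 + 6*e2 + 12*e3 + 15*e123


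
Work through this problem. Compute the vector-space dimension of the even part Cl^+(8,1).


Even subalgebra dimension = 2^(n-1)
n = 8 + 1 = 9
2^(9 - 1) = 2^8 = 256
Verification: sum of C(9,k) for even k = 1 + 36 + 126 + 84 + 9 = 256
Result = 256


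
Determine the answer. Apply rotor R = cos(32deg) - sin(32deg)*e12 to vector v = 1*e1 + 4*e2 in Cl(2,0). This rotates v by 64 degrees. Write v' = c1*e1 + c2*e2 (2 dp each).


Rotor R = cos(32deg) - sin(32deg)*e12
Rotation angle theta = 2 * 32 = 64 degrees
v' = R*v*~R rotates v by theta.
cos(64deg) = 0.4384, sin(64deg) = 0.8988
v'_1 = 1*cos(64deg) - 4*sin(64deg)
= 1*0.4384 - 4*0.8988
= -3.16
v'_2 = 1*sin(64deg) + 4*cos(64deg)
= 1*0.8988 + 4*0.4384
= 2.65
v' = -3.16*e1 + 2.65*e2


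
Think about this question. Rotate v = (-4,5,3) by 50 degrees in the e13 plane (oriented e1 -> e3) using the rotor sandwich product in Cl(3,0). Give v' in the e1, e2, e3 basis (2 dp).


Rotor R = cos(25deg) - sin(25deg)*e13
Rotation angle theta = 2 * 25 = 50 degrees in the e13 plane (e1 -> e3).
The component perpendicular to the plane (e2) is invariant: v'_2 = v2 = 5.00
cos(50deg) = 0.6428, sin(50deg) = 0.7660
v'_1 = v1*cos(theta) - v3*sin(theta) = -4*0.6428 - 3*0.7660 = -4.87
v'_3 = v1*sin(theta) + v3*cos(theta) = -4*0.7660 + 3*0.6428 = -1.14
v' = -4.87*e1 + 5.00*e2 - 1.14*e3


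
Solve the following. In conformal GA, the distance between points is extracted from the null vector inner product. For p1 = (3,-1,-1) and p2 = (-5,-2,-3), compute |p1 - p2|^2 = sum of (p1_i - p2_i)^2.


p1 - p2 = (8, 1, 2)
|p1 - p2|^2 = 8^2 + 1^2 + 2^2
= 64 + 1 + 4
= 69


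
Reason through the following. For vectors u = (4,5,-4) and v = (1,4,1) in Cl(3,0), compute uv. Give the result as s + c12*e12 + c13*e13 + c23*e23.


In Cl(3,0): e_i^2 = 1, e_ie_j = -e_je_i for i != j.
Scalar part = u . v = 4*1 + 5*4 + (-4)*1
= 4 + 20 + (-4) = 20
e12 coeff = 4*4 - 5*1 = 16 - 5 = 11
e13 coeff = 4*1 - (-4)*1 = 4 - (-4) = 8
e23 coeff = 5*1 - (-4)*4 = 5 - (-16) = 21
uv = 20 + 11*e12 + 8*e13 + 21*e23


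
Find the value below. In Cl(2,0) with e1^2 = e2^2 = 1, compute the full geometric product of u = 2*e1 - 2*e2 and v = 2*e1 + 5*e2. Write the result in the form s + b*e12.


Expand: (2*e1 - 2*e2)(2*e1 + 5*e2)
= 2*2*e1e1 + 2*5*e1e2 + (-2)*2*e2e1 + (-2)*5*e2e2
Using e1^2 = e2^2 = 1, e2e1 = -e1e2:
Scalar part s = 2*2 + (-2)*5 = 4 + (-10) = -6
Bivector part b = 2*5 - (-2)*2 = 10 - (-4) = 14
uv = -6 + 14*e12


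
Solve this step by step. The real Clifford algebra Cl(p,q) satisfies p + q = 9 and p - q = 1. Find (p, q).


We need p + q = 9 and p - q = 1.
Adding: 2p = 9 + 1 = 10, so p = 5.
Then q = 9 - 5 = 4.
(p, q) = (5, 4)


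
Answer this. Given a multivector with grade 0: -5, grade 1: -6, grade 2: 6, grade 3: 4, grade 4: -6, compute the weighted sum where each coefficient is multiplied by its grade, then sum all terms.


Grade-weighted sum = sum of grade_k * coefficient_k
0*(-5) = 0
1*(-6) = -6
2*6 = 12
3*4 = 12
4*(-6) = -24
Total = 0 + (-6) + 12 + 12 + (-24) = -6


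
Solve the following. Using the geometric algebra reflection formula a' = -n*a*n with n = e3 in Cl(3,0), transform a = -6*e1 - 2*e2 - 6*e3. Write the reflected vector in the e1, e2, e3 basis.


Reflection formula: a' = -n*a*n, with n = e3 (unit vector, n^2 = 1).
For reflection through hyperplane perp to e3:
The component along e3 flips sign, others stay.
a = (-6, -2, -6)
a' = (-6, -2, 6)
a' = -6*e1 - 2*e2 + 6*e3


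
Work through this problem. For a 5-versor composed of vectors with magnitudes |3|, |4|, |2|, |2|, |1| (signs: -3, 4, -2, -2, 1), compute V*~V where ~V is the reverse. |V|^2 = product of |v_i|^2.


Each vector v_i has |v_i|^2 = s_i^2
Squared scales: (-3)^2 = 9, 4^2 = 16, (-2)^2 = 4, (-2)^2 = 4, 1^2 = 1
|V|^2 = 9 * 16 * 4 * 4 * 1
= 2304


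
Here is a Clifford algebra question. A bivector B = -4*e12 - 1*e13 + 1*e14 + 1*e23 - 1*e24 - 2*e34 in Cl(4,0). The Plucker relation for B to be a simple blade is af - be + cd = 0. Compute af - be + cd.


Plucker relation: af - be + cd
a*f = (-4)*(-2) = 8
b*e = (-1)*(-1) = 1
c*d = 1*1 = 1
af - be + cd = 8 - 1 + 1
= 8


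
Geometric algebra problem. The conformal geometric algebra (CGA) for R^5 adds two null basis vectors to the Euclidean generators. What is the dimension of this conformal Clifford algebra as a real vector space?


The conformal model of R^5 uses Cl(6,1): the 5 Euclidean generators plus two extra orthogonal generators e+ (e+^2 = +1) and e- (e-^2 = -1), from which the null vectors e0, einf are built.
Number of generators m = 5 + 2 = 7.
dim Cl(p,q) = 2^m = 2^7 = 128


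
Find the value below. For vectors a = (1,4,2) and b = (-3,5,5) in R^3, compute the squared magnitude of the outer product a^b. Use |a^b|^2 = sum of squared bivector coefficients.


a wedge b = (a1*b2 - a2*b1)*e12 + (a1*b3 - a3*b1)*e13 + (a2*b3 - a3*b2)*e23
e12 coeff: 1*5 - 4*(-3) = 5 - (-12) = 17
e13 coeff: 1*5 - 2*(-3) = 5 - (-6) = 11
e23 coeff: 4*5 - 2*5 = 20 - 10 = 10
|a wedge b|^2 = 17^2 + 11^2 + 10^2
= 289 + 121 + 100
= 510


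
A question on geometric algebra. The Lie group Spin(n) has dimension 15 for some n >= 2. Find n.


dim Spin(n) = dim so(n) = n(n-1)/2.
Solve n(n-1)/2 = 15, i.e. n^2 - n - 30 = 0.
Discriminant = 1 + 8*15 = 121
n = (1 + sqrt(121))/2 = (1 + 11)/2 = 6


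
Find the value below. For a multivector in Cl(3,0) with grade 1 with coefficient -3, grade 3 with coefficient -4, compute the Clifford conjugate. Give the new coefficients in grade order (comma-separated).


Clifford conjugate sign for grade k: (-1)^(k(k+1)/2)
Grade 1: (-1)^(1*2/2) = (-1)^1 = -1, coeff -3 -> 3
Grade 3: (-1)^(3*4/2) = (-1)^6 = 1, coeff -4 -> -4
Conjugated coefficients: 3, -4


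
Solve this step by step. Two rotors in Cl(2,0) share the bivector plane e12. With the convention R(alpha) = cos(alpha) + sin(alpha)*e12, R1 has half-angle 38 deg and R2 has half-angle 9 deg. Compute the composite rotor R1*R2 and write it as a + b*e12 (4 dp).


Same-plane rotors commute and their half-angles add:
R1*R2 = cos(a1 + a2) + sin(a1 + a2)*e12.
a1 + a2 = 38 + 9 = 47 deg
cos(47 deg) = 0.6820
sin(47 deg) = 0.7314
R1*R2 = 0.6820 + 0.7314*e12


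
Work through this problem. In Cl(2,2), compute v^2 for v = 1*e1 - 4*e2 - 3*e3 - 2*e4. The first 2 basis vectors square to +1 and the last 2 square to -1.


v^2 = sum of c_i^2 * e_i^2
Positive signature terms (e_i^2 = +1): 1^2 + (-4)^2 = 17
Negative signature terms (e_j^2 = -1): (-3)^2 + (-2)^2 = 13
v^2 = 17 - 13 = 4


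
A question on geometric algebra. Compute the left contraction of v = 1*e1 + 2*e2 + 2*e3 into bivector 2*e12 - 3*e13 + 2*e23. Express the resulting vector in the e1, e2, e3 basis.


Left contraction v _| B = <vB>_1 (grade-1 part of the geometric product vB).
Using e1_|e12 = e2, e2_|e12 = -e1, e1_|e13 = e3, e3_|e13 = -e1, e2_|e23 = e3, e3_|e23 = -e2:
e1 coeff: -v2*b12 - v3*b13 = -(2)*(2) - (2)*(-3) = 2
e2 coeff: v1*b12 - v3*b23 = (1)*(2) - (2)*(2) = -2
e3 coeff: v1*b13 + v2*b23 = (1)*(-3) + (2)*(2) = 1
v _| B = 2*e1 - 2*e2 + 1*e3


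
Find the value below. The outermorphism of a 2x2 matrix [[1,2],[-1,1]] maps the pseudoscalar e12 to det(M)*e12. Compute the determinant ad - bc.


The outermorphism of a linear map f sends e1^e2 to f(e1)^f(e2).
f(e1) = 1*e1 - 1*e2
f(e2) = 2*e1 + 1*e2
f(e1) ^ f(e2) = (1*e1 - 1*e2) ^ (2*e1 + 1*e2)
= 1*1*e12 + (-1)*2*e21
= (1 - (-2))*e12
= 3*e12
Coefficient = 3


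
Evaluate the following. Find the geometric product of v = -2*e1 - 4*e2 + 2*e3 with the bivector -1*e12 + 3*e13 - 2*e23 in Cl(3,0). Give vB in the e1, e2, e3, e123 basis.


vB has grade-1 (vector) and grade-3 (trivector) parts: vB = (v _| B) + (v ^ B).
Vector part <vB>_1:
  e1: -v2*b12 - v3*b13 = -(-4)*(-1) - (2)*(3) = -10
  e2: v1*b12 - v3*b23 = (-2)*(-1) - (2)*(-2) = 6
  e3: v1*b13 + v2*b23 = (-2)*(3) + (-4)*(-2) = 2
Trivector part <vB>_3:
  e123: v1*b23 - v2*b13 + v3*b12 = (-2)*(-2) - (-4)*(3) + (2)*(-1) = 14
vB = -10*e1 + 6*e2 + 2*e3 + 14*e123


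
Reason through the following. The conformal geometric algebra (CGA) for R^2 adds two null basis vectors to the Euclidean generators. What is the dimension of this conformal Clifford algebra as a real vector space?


The conformal model of R^2 uses Cl(3,1): the 2 Euclidean generators plus two extra orthogonal generators e+ (e+^2 = +1) and e- (e-^2 = -1), from which the null vectors e0, einf are built.
Number of generators m = 2 + 2 = 4.
dim Cl(p,q) = 2^m = 2^4 = 16


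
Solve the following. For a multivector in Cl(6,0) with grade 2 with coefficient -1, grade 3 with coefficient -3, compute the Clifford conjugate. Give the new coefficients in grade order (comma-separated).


Clifford conjugate sign for grade k: (-1)^(k(k+1)/2)
Grade 2: (-1)^(2*3/2) = (-1)^3 = -1, coeff -1 -> 1
Grade 3: (-1)^(3*4/2) = (-1)^6 = 1, coeff -3 -> -3
Conjugated coefficients: 1, -3


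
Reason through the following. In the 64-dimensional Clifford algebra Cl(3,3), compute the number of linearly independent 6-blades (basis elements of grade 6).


Number of grade-k basis blades in Cl(p,q) with n = p + q is C(n, k).
n = 3 + 3 = 6
C(6, 6) = 6! / (6! * 0!)
= 720 / (720 * 1)
= 1


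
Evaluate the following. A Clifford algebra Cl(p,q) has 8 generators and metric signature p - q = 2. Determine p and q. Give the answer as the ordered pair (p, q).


We need p + q = 8 and p - q = 2.
Adding: 2p = 8 + 2 = 10, so p = 5.
Then q = 8 - 5 = 3.
(p, q) = (5, 3)


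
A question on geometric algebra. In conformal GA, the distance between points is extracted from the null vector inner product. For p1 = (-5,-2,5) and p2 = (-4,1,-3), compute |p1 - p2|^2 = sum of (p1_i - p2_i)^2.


p1 - p2 = (-1, -3, 8)
|p1 - p2|^2 = (-1)^2 + (-3)^2 + 8^2
= 1 + 9 + 64
= 74


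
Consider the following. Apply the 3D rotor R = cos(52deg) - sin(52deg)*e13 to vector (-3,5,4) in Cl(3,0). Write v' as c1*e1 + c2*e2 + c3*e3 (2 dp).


Rotor R = cos(52deg) - sin(52deg)*e13
Rotation angle theta = 2 * 52 = 104 degrees in the e13 plane (e1 -> e3).
The component perpendicular to the plane (e2) is invariant: v'_2 = v2 = 5.00
cos(104deg) = -0.2419, sin(104deg) = 0.9703
v'_1 = v1*cos(theta) - v3*sin(theta) = -3*(-0.2419) - 4*0.9703 = -3.16
v'_3 = v1*sin(theta) + v3*cos(theta) = -3*0.9703 + 4*(-0.2419) = -3.88
v' = -3.16*e1 + 5.00*e2 - 3.88*e3


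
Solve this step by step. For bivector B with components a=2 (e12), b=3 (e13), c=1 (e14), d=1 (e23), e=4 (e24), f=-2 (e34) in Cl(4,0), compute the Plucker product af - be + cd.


Plucker relation: af - be + cd
a*f = 2*(-2) = -4
b*e = 3*4 = 12
c*d = 1*1 = 1
af - be + cd = -4 - 12 + 1
= -15


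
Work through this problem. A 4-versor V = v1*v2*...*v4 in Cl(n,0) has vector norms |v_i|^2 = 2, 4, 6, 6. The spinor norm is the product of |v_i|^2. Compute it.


Spinor norm N(V) = |v1|^2 * |v2|^2 * ... * |v4|^2
= 2 * 4 * 6 * 6
Running product: 2, 8, 48, 288
N(V) = 288


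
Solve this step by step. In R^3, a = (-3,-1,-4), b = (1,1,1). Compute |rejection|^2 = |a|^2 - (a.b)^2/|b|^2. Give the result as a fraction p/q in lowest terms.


|a|^2 = (-3)^2 + (-1)^2 + (-4)^2 = 26
|b|^2 = 1^2 + 1^2 + 1^2 = 3
a . b = (-3)*1 + (-1)*1 + (-4)*1 = -8
(a.b)^2 = (-8)^2 = 64
|rej|^2 = 26 - 64/3
= (78 - 64)/3
= 14/3
In lowest terms: 14/3


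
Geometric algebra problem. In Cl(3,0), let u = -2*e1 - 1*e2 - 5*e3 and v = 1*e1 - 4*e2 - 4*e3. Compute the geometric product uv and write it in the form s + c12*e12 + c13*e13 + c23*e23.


In Cl(3,0): e_i^2 = 1, e_ie_j = -e_je_i for i != j.
Scalar part = u . v = (-2)*1 + (-1)*(-4) + (-5)*(-4)
= -2 + 4 + 20 = 22
e12 coeff = (-2)*(-4) - (-1)*1 = 8 - (-1) = 9
e13 coeff = (-2)*(-4) - (-5)*1 = 8 - (-5) = 13
e23 coeff = (-1)*(-4) - (-5)*(-4) = 4 - 20 = -16
uv = 22 + 9*e12 + 13*e13 - 16*e23


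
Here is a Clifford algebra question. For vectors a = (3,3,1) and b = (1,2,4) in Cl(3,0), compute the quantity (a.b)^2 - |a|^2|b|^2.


a . b = 3*1 + 3*2 + 1*4
= 3 + 6 + 4 = 13
|a|^2 = 3^2 + 3^2 + 1^2 = 19
|b|^2 = 1^2 + 2^2 + 4^2 = 21
(a.b)^2 = 13^2 = 169
|a|^2 * |b|^2 = 19 * 21 = 399
Result = 169 - 399 = -230


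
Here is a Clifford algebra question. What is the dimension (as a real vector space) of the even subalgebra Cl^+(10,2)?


Even subalgebra dimension = 2^(n-1)
n = 10 + 2 = 12
2^(12 - 1) = 2^11 = 2048
Verification: sum of C(12,k) for even k = 1 + 66 + 495 + 924 + 495 + 66 + 1 = 2048
Result = 2048


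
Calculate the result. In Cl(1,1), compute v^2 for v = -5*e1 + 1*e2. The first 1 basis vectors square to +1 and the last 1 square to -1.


v^2 = sum of c_i^2 * e_i^2
Positive signature terms (e_i^2 = +1): (-5)^2 = 25
Negative signature terms (e_j^2 = -1): 1^2 = 1
v^2 = 25 - 1 = 24


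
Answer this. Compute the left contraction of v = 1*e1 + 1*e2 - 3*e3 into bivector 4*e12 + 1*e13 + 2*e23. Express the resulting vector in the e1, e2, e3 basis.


Left contraction v _| B = <vB>_1 (grade-1 part of the geometric product vB).
Using e1_|e12 = e2, e2_|e12 = -e1, e1_|e13 = e3, e3_|e13 = -e1, e2_|e23 = e3, e3_|e23 = -e2:
e1 coeff: -v2*b12 - v3*b13 = -(1)*(4) - (-3)*(1) = -1
e2 coeff: v1*b12 - v3*b23 = (1)*(4) - (-3)*(2) = 10
e3 coeff: v1*b13 + v2*b23 = (1)*(1) + (1)*(2) = 3
v _| B = -1*e1 + 10*e2 + 3*e3


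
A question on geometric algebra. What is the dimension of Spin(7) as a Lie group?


Spin(n) double-covers SO(n); both have Lie algebra so(n) of dimension n(n-1)/2.
n = 7
n(n-1) = 7 * 6 = 42
dim Spin(7) = 42/2 = 21


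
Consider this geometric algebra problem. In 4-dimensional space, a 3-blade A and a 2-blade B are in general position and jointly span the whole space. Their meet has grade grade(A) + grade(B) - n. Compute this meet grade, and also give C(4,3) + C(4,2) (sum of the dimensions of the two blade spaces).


Meet grade = grade(A) + grade(B) - n
= 3 + 2 - 4 = 1
C(4,3) = 4
C(4,2) = 6
dim_A + dim_B = 4 + 6 = 10


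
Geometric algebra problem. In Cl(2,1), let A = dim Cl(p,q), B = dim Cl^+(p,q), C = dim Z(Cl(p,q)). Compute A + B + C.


n = 2 + 1 = 3
Total dim = 2^3 = 8
Even subalgebra dim = 2^2 = 4
n is odd, so center dim = 2
Sum = 8 + 4 + 2 = 14


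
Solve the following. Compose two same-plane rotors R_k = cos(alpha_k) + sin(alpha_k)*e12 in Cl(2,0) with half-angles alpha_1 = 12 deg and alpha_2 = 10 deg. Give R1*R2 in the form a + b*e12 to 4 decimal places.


Same-plane rotors commute and their half-angles add:
R1*R2 = cos(a1 + a2) + sin(a1 + a2)*e12.
a1 + a2 = 12 + 10 = 22 deg
cos(22 deg) = 0.9272
sin(22 deg) = 0.3746
R1*R2 = 0.9272 + 0.3746*e12


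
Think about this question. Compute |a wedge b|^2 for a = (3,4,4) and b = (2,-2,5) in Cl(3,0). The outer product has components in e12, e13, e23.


a wedge b = (a1*b2 - a2*b1)*e12 + (a1*b3 - a3*b1)*e13 + (a2*b3 - a3*b2)*e23
e12 coeff: 3*(-2) - 4*2 = -6 - 8 = -14
e13 coeff: 3*5 - 4*2 = 15 - 8 = 7
e23 coeff: 4*5 - 4*(-2) = 20 - (-8) = 28
|a wedge b|^2 = (-14)^2 + 7^2 + 28^2
= 196 + 49 + 784
= 1029


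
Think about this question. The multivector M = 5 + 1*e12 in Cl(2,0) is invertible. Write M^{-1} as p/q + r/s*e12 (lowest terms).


M = 5 + 1*e12, where e12^2 = -1.
Since M commutes with its reverse ~M = a - b*e12, M * ~M = a^2 - b^2*e12^2 = a^2 + b^2.
So M^{-1} = ~M / (a^2 + b^2) = (a - b*e12)/(a^2 + b^2).
a^2 + b^2 = 25 + 1 = 26
Scalar part = 5/26 = 5/26
Bivector coeff = -1/26 = -1/26
M^{-1} = 5/26 - 1/26*e12


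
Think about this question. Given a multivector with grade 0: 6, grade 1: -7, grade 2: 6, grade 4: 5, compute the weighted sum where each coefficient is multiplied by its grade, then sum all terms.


Grade-weighted sum = sum of grade_k * coefficient_k
0*6 = 0
1*(-7) = -7
2*6 = 12
4*5 = 20
Total = 0 + (-7) + 12 + 20 = 25


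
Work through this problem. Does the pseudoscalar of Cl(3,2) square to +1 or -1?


The pseudoscalar I = e1...e_n (product of all n generators) of Cl(p,q) satisfies I^2 = (-1)^(q + n(n-1)/2).
p = 3, q = 2, n = p + q = 5
n(n-1)/2 = 5 * 4 / 2 = 10
Exponent = q + n(n-1)/2 = 2 + 10 = 12
I^2 = (-1)^12 = +1


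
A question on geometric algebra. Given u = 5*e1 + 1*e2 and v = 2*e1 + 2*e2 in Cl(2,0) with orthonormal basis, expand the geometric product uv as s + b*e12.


Expand: (5*e1 + 1*e2)(2*e1 + 2*e2)
= 5*2*e1e1 + 5*2*e1e2 + 1*2*e2e1 + 1*2*e2e2
Using e1^2 = e2^2 = 1, e2e1 = -e1e2:
Scalar part s = 5*2 + 1*2 = 10 + 2 = 12
Bivector part b = 5*2 - 1*2 = 10 - 2 = 8
uv = 12 + 8*e12


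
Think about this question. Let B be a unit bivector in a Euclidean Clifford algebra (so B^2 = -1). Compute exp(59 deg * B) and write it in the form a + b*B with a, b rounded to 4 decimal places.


For a unit bivector B with B^2 = -1, the exponential series gives
e^(theta*B) = cos(theta) + sin(theta)*B (the GA analogue of Euler's formula).
theta = 59 degrees = 1.029744 rad
cos(59 deg) = 0.5150
sin(59 deg) = 0.8572
exp(theta*B) = 0.5150 + 0.8572*B


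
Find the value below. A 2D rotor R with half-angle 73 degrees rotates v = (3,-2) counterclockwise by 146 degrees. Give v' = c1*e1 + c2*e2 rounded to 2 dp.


Rotor R = cos(73deg) - sin(73deg)*e12
Rotation angle theta = 2 * 73 = 146 degrees
v' = R*v*~R rotates v by theta.
cos(146deg) = -0.8290, sin(146deg) = 0.5592
v'_1 = 3*cos(146deg) - (-2)*sin(146deg)
= 3*(-0.8290) - (-2)*0.5592
= -1.37
v'_2 = 3*sin(146deg) + (-2)*cos(146deg)
= 3*0.5592 + (-2)*(-0.8290)
= 3.34
v' = -1.37*e1 + 3.34*e2


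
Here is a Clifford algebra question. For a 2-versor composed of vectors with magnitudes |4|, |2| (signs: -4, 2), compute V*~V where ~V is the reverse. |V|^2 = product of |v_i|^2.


Each vector v_i has |v_i|^2 = s_i^2
Squared scales: (-4)^2 = 16, 2^2 = 4
|V|^2 = 16 * 4
= 64


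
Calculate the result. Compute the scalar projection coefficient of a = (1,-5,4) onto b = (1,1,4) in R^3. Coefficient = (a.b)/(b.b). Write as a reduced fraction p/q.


Projection coefficient = (a . b) / (b . b)
a . b = 1*1 + (-5)*1 + 4*4
= 1 + (-5) + 16 = 12
b . b = 1^2 + 1^2 + 4^2
= 1 + 1 + 16 = 18
Coefficient = 12/18
In lowest terms: 2/3


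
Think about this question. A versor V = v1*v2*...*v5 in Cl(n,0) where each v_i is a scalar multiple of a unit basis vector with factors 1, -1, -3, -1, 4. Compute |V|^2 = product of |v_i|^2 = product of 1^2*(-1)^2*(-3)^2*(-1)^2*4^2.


Each vector v_i has |v_i|^2 = s_i^2
Squared scales: 1^2 = 1, (-1)^2 = 1, (-3)^2 = 9, (-1)^2 = 1, 4^2 = 16
|V|^2 = 1 * 1 * 9 * 1 * 16
= 144


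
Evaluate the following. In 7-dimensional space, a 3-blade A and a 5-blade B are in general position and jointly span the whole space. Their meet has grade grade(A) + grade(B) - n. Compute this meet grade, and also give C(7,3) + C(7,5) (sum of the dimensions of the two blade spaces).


Meet grade = grade(A) + grade(B) - n
= 3 + 5 - 7 = 1
C(7,3) = 35
C(7,5) = 21
dim_A + dim_B = 35 + 21 = 56


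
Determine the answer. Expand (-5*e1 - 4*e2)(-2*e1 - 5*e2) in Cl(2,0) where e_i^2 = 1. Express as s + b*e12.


Expand: (-5*e1 - 4*e2)(-2*e1 - 5*e2)
= (-5)*(-2)*e1e1 + (-5)*(-5)*e1e2 + (-4)*(-2)*e2e1 + (-4)*(-5)*e2e2
Using e1^2 = e2^2 = 1, e2e1 = -e1e2:
Scalar part s = (-5)*(-2) + (-4)*(-5) = 10 + 20 = 30
Bivector part b = (-5)*(-5) - (-4)*(-2) = 25 - 8 = 17
uv = 30 + 17*e12


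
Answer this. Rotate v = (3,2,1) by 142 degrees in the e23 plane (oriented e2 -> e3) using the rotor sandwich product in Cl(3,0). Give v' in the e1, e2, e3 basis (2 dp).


Rotor R = cos(71deg) - sin(71deg)*e23
Rotation angle theta = 2 * 71 = 142 degrees in the e23 plane (e2 -> e3).
The component perpendicular to the plane (e1) is invariant: v'_1 = v1 = 3.00
cos(142deg) = -0.7880, sin(142deg) = 0.6157
v'_2 = v2*cos(theta) - v3*sin(theta) = 2*(-0.7880) - 1*0.6157 = -2.19
v'_3 = v2*sin(theta) + v3*cos(theta) = 2*0.6157 + 1*(-0.7880) = 0.44
v' = 3.00*e1 - 2.19*e2 + 0.44*e3


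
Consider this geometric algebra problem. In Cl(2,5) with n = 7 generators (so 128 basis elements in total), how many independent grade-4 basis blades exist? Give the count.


Number of grade-k basis blades in Cl(p,q) with n = p + q is C(n, k).
n = 2 + 5 = 7
C(7, 4) = 7! / (4! * 3!)
= 5040 / (24 * 6)
= 35


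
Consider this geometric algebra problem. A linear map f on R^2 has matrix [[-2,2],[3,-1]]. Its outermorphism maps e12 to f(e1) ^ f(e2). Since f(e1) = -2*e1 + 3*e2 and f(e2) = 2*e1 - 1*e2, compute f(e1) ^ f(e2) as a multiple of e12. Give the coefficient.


The outermorphism of a linear map f sends e1^e2 to f(e1)^f(e2).
f(e1) = -2*e1 + 3*e2
f(e2) = 2*e1 - 1*e2
f(e1) ^ f(e2) = (-2*e1 + 3*e2) ^ (2*e1 - 1*e2)
= (-2)*(-1)*e12 + 3*2*e21
= (2 - 6)*e12
= -4*e12
Coefficient = -4


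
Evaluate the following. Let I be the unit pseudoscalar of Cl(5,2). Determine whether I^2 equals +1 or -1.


The pseudoscalar I = e1...e_n (product of all n generators) of Cl(p,q) satisfies I^2 = (-1)^(q + n(n-1)/2).
p = 5, q = 2, n = p + q = 7
n(n-1)/2 = 7 * 6 / 2 = 21
Exponent = q + n(n-1)/2 = 2 + 21 = 23
I^2 = (-1)^23 = -1


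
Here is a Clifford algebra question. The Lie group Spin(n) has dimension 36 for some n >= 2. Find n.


dim Spin(n) = dim so(n) = n(n-1)/2.
Solve n(n-1)/2 = 36, i.e. n^2 - n - 72 = 0.
Discriminant = 1 + 8*36 = 289
n = (1 + sqrt(289))/2 = (1 + 17)/2 = 9


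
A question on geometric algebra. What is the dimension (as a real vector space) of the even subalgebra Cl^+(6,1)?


Even subalgebra dimension = 2^(n-1)
n = 6 + 1 = 7
2^(7 - 1) = 2^6 = 64
Verification: sum of C(7,k) for even k = 1 + 21 + 35 + 7 = 64
Result = 64


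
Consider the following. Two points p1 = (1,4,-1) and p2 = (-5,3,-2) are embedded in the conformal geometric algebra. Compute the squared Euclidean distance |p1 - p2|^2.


p1 - p2 = (6, 1, 1)
|p1 - p2|^2 = 6^2 + 1^2 + 1^2
= 36 + 1 + 1
= 38


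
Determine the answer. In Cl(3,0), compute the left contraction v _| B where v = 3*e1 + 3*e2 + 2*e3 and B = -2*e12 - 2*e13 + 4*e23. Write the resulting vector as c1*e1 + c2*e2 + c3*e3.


Left contraction v _| B = <vB>_1 (grade-1 part of the geometric product vB).
Using e1_|e12 = e2, e2_|e12 = -e1, e1_|e13 = e3, e3_|e13 = -e1, e2_|e23 = e3, e3_|e23 = -e2:
e1 coeff: -v2*b12 - v3*b13 = -(3)*(-2) - (2)*(-2) = 10
e2 coeff: v1*b12 - v3*b23 = (3)*(-2) - (2)*(4) = -14
e3 coeff: v1*b13 + v2*b23 = (3)*(-2) + (3)*(4) = 6
v _| B = 10*e1 - 14*e2 + 6*e3


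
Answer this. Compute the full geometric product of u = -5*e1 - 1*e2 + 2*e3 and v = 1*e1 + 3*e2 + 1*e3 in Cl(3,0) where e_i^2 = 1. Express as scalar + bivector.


In Cl(3,0): e_i^2 = 1, e_ie_j = -e_je_i for i != j.
Scalar part = u . v = (-5)*1 + (-1)*3 + 2*1
= -5 + (-3) + 2 = -6
e12 coeff = (-5)*3 - (-1)*1 = -15 - (-1) = -14
e13 coeff = (-5)*1 - 2*1 = -5 - 2 = -7
e23 coeff = (-1)*1 - 2*3 = -1 - 6 = -7
uv = -6 - 14*e12 - 7*e13 - 7*e23


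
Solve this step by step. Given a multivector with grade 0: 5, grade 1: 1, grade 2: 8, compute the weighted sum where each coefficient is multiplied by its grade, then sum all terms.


Grade-weighted sum = sum of grade_k * coefficient_k
0*5 = 0
1*1 = 1
2*8 = 16
Total = 0 + 1 + 16 = 17


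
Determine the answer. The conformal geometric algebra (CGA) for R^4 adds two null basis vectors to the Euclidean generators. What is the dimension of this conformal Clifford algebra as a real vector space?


The conformal model of R^4 uses Cl(5,1): the 4 Euclidean generators plus two extra orthogonal generators e+ (e+^2 = +1) and e- (e-^2 = -1), from which the null vectors e0, einf are built.
Number of generators m = 4 + 2 = 6.
dim Cl(p,q) = 2^m = 2^6 = 64


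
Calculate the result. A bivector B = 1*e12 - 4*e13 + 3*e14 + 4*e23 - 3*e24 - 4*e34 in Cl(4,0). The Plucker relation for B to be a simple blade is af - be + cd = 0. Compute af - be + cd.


Plucker relation: af - be + cd
a*f = 1*(-4) = -4
b*e = (-4)*(-3) = 12
c*d = 3*4 = 12
af - be + cd = -4 - 12 + 12
= -4


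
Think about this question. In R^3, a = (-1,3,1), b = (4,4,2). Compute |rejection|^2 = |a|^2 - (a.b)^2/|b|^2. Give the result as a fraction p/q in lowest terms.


|a|^2 = (-1)^2 + 3^2 + 1^2 = 11
|b|^2 = 4^2 + 4^2 + 2^2 = 36
a . b = (-1)*4 + 3*4 + 1*2 = 10
(a.b)^2 = 10^2 = 100
|rej|^2 = 11 - 100/36
= (396 - 100)/36
= 296/36
In lowest terms: 74/9
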